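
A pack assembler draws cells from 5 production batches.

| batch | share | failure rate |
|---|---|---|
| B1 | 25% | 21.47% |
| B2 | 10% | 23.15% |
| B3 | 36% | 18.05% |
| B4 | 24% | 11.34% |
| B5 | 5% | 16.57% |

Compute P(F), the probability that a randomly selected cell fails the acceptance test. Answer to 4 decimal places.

0.1773

Summing over the partition,
P(F) = P(F|B1)·P(B1) + P(F|B2)·P(B2) + P(F|B3)·P(B3) + P(F|B4)·P(B4) + P(F|B5)·P(B5)
      = 0.2147·0.25 + 0.2315·0.1 + 0.1805·0.36 + 0.1134·0.24 + 0.1657·0.05
      = 0.053675 + 0.02315 + 0.06498 + 0.027216 + 0.008285 = 0.177306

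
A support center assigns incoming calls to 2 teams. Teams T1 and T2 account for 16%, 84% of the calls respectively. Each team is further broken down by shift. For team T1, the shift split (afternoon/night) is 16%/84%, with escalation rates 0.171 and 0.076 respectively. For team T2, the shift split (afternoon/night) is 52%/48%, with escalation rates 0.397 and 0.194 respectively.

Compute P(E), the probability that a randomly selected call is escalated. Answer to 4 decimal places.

P(E|T1) = 0.16·0.171 + 0.84·0.076 = 0.02736 + 0.06384 = 0.0912
P(E|T2) = 0.52·0.397 + 0.48·0.194 = 0.20644 + 0.09312 = 0.29956
Then overall,
P(E) = 0.16·0.0912 + 0.84·0.29956
      = 0.014592 + 0.2516304 = 0.2662224

P(E) ≈ 0.2662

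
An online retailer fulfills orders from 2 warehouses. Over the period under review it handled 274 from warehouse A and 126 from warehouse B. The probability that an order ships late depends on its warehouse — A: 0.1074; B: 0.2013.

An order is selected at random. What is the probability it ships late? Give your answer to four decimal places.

Total: 274 + 126 = 400.
P(A) = 274/400 = 0.685. P(B) = 126/400 = 0.315.
Summing over the partition,
P(L) = P(L|A)·P(A) + P(L|B)·P(B)
      = 0.1074·0.685 + 0.2013·0.315
      = 0.073569 + 0.0634095 = 0.1369785

0.1370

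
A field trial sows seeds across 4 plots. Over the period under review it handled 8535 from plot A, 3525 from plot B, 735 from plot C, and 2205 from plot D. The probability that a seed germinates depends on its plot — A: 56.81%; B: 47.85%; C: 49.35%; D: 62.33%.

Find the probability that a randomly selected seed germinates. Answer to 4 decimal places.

Total: 8535 + 3525 + 735 + 2205 = 15000.
P(A) = 8535/15000 = 0.569. P(B) = 3525/15000 = 0.235. P(C) = 735/15000 = 0.049. P(D) = 2205/15000 = 0.147.
Using total probability over the partition,
P(G) = P(G|A)·P(A) + P(G|B)·P(B) + P(G|C)·P(C) + P(G|D)·P(D)
      = 0.5681·0.569 + 0.4785·0.235 + 0.4935·0.049 + 0.6233·0.147
      = 0.3232489 + 0.1124475 + 0.0241815 + 0.0916251 = 0.551503

P(G) ≈ 0.5515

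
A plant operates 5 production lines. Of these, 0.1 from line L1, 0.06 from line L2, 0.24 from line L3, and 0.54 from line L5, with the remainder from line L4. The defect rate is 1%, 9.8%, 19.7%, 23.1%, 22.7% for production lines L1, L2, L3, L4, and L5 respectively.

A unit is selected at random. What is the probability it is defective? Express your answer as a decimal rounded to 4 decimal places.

P(L4) = 1 − (0.1 + 0.06 + 0.24 + 0.54) = 0.06.
P(D) = P(D|L1)·P(L1) + P(D|L2)·P(L2) + P(D|L3)·P(L3) + P(D|L4)·P(L4) + P(D|L5)·P(L5)
      = 0.01·0.1 + 0.098·0.06 + 0.197·0.24 + 0.231·0.06 + 0.227·0.54
      = 0.001 + 0.00588 + 0.04728 + 0.01386 + 0.12258 = 0.1906

0.1906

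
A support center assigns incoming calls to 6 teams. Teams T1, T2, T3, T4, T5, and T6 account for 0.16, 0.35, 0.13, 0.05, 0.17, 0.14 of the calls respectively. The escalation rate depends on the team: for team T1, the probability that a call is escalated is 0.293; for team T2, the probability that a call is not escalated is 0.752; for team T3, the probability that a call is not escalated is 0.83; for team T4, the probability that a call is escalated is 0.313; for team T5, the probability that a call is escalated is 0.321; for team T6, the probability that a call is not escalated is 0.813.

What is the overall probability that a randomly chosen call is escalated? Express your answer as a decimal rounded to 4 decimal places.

P(E) ≈ 0.2522

P(E|T2) = 1 − 0.752 = 0.248.
P(E|T3) = 1 − 0.83 = 0.17.
P(E|T6) = 1 − 0.813 = 0.187.
P(E) = P(E|T1)·P(T1) + P(E|T2)·P(T2) + P(E|T3)·P(T3) + P(E|T4)·P(T4) + P(E|T5)·P(T5) + P(E|T6)·P(T6)
      = 0.293·0.16 + 0.248·0.35 + 0.17·0.13 + 0.313·0.05 + 0.321·0.17 + 0.187·0.14
      = 0.04688 + 0.0868 + 0.0221 + 0.01565 + 0.05457 + 0.02618 = 0.25218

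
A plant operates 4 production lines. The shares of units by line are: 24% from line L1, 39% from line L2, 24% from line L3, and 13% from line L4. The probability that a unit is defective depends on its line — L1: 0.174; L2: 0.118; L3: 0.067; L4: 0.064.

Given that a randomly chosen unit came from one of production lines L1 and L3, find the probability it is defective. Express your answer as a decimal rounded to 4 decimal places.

Let S = {L1, L3}.
P(S) = 0.24 + 0.24 = 0.48.
P(D ∩ S) = 0.174·0.24 + 0.067·0.24 = 0.04176 + 0.01608 = 0.05784.
P(D | S) = 0.05784 / 0.48 = 0.120500…

P(D|S) ≈ 0.1205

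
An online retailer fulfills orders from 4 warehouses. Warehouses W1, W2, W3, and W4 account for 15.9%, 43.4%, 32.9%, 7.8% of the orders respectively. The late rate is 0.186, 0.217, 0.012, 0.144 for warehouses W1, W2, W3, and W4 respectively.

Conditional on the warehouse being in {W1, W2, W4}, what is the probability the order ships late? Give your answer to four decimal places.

P(L|S) ≈ 0.2012

Let S = {W1, W2, W4}.
P(S) = 0.159 + 0.434 + 0.078 = 0.671.
P(L ∩ S) = 0.186·0.159 + 0.217·0.434 + 0.144·0.078 = 0.029574 + 0.094178 + 0.011232 = 0.134984.
P(L | S) = 0.134984 / 0.671 = 0.201168…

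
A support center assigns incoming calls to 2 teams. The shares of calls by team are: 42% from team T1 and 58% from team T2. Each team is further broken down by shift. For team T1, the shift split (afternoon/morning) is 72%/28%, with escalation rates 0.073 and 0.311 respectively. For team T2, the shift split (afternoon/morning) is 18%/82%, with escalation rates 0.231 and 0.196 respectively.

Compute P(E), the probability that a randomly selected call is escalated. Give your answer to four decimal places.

P(E|T1) = 0.72·0.073 + 0.28·0.311 = 0.05256 + 0.08708 = 0.13964
P(E|T2) = 0.18·0.231 + 0.82·0.196 = 0.04158 + 0.16072 = 0.2023
By total probability over the outer partition,
P(E) = 0.42·0.13964 + 0.58·0.2023
      = 0.0586488 + 0.117334 = 0.1759828

P(E) ≈ 0.1760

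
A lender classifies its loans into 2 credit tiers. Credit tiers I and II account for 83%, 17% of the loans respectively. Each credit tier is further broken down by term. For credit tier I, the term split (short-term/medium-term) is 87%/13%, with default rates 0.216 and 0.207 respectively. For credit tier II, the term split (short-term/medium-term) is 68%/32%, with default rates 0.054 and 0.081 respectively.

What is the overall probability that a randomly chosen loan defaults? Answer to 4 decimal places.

P(D) ≈ 0.1890

P(D|I) = 0.87·0.216 + 0.13·0.207 = 0.18792 + 0.02691 = 0.21483
P(D|II) = 0.68·0.054 + 0.32·0.081 = 0.03672 + 0.02592 = 0.06264
By total probability over the outer partition,
P(D) = 0.83·0.21483 + 0.17·0.06264
      = 0.1783089 + 0.0106488 = 0.1889577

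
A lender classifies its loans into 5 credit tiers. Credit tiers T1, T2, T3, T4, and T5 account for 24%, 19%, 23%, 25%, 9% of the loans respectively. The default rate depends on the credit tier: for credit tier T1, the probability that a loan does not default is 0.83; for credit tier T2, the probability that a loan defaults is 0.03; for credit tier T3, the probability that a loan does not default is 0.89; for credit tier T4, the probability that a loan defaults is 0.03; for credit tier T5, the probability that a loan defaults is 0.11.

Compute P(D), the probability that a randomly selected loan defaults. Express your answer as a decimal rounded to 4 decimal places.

P(D|T1) = 1 − 0.83 = 0.17.
P(D|T3) = 1 − 0.89 = 0.11.
P(D) = P(D|T1)·P(T1) + P(D|T2)·P(T2) + P(D|T3)·P(T3) + P(D|T4)·P(T4) + P(D|T5)·P(T5)
      = 0.17·0.24 + 0.03·0.19 + 0.11·0.23 + 0.03·0.25 + 0.11·0.09
      = 0.0408 + 0.0057 + 0.0253 + 0.0075 + 0.0099 = 0.0892

0.0892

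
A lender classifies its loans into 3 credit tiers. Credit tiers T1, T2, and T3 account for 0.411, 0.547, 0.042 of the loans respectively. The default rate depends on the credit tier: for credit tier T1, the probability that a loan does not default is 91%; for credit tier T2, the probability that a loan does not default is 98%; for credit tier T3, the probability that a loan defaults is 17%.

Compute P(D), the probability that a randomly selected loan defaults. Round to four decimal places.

P(D) ≈ 0.0551

P(D|T1) = 1 − 0.91 = 0.09.
P(D|T2) = 1 − 0.98 = 0.02.
P(D) = P(D|T1)·P(T1) + P(D|T2)·P(T2) + P(D|T3)·P(T3)
      = 0.09·0.411 + 0.02·0.547 + 0.17·0.042
      = 0.03699 + 0.01094 + 0.00714 = 0.05507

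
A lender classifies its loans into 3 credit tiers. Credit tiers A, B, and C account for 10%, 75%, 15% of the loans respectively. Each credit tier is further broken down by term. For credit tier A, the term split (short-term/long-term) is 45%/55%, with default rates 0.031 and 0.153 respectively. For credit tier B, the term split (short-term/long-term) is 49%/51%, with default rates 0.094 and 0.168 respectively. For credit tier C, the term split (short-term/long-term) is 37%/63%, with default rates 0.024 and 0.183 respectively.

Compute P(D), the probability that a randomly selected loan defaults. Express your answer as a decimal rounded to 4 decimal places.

P(D) ≈ 0.1272

P(D|A) = 0.45·0.031 + 0.55·0.153 = 0.01395 + 0.08415 = 0.0981
P(D|B) = 0.49·0.094 + 0.51·0.168 = 0.04606 + 0.08568 = 0.13174
P(D|C) = 0.37·0.024 + 0.63·0.183 = 0.00888 + 0.11529 = 0.12417
By total probability over the outer partition,
P(D) = 0.1·0.0981 + 0.75·0.13174 + 0.15·0.12417
      = 0.00981 + 0.098805 + 0.0186255 = 0.1272405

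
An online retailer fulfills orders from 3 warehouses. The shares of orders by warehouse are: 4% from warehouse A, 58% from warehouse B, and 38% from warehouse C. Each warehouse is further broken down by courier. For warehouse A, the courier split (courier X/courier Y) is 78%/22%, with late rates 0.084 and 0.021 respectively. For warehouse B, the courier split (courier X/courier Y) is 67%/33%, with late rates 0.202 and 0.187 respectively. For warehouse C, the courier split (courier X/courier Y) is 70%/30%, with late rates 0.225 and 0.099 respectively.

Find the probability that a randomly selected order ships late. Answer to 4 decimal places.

P(L|A) = 0.78·0.084 + 0.22·0.021 = 0.06552 + 0.00462 = 0.07014
P(L|B) = 0.67·0.202 + 0.33·0.187 = 0.13534 + 0.06171 = 0.19705
P(L|C) = 0.7·0.225 + 0.3·0.099 = 0.1575 + 0.0297 = 0.1872
Then overall,
P(L) = 0.04·0.07014 + 0.58·0.19705 + 0.38·0.1872
      = 0.0028056 + 0.114289 + 0.071136 = 0.1882306

0.1882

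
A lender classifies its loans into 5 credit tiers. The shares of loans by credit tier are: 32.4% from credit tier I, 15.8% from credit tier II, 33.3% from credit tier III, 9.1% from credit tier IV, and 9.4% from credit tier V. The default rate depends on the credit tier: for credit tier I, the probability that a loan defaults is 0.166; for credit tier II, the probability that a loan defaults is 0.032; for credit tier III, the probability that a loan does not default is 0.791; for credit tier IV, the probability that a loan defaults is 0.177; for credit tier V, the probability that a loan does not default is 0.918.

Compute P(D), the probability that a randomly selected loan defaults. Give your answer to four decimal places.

P(D) ≈ 0.1523

P(D|III) = 1 − 0.791 = 0.209.
P(D|V) = 1 − 0.918 = 0.082.
P(D) = P(D|I)·P(I) + P(D|II)·P(II) + P(D|III)·P(III) + P(D|IV)·P(IV) + P(D|V)·P(V)
      = 0.166·0.324 + 0.032·0.158 + 0.209·0.333 + 0.177·0.091 + 0.082·0.094
      = 0.053784 + 0.005056 + 0.069597 + 0.016107 + 0.007708 = 0.152252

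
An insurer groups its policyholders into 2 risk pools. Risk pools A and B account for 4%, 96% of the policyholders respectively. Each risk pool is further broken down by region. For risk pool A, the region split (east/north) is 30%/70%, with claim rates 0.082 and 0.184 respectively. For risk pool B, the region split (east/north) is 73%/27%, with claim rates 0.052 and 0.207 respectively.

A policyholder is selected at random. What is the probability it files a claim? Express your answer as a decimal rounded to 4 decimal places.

P(C) ≈ 0.0962

P(C|A) = 0.3·0.082 + 0.7·0.184 = 0.0246 + 0.1288 = 0.1534
P(C|B) = 0.73·0.052 + 0.27·0.207 = 0.03796 + 0.05589 = 0.09385
By total probability over the outer partition,
P(C) = 0.04·0.1534 + 0.96·0.09385
      = 0.006136 + 0.090096 = 0.096232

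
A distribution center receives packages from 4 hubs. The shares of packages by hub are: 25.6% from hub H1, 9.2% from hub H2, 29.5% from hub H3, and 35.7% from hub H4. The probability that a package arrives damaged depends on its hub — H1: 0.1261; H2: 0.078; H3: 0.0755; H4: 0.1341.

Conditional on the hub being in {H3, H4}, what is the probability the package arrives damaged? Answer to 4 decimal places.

P(D|S) ≈ 0.1076

Let S = {H3, H4}.
P(S) = 0.295 + 0.357 = 0.652.
P(D ∩ S) = 0.0755·0.295 + 0.1341·0.357 = 0.0222725 + 0.0478737 = 0.0701462.
P(D | S) = 0.0701462 / 0.652 = 0.107586…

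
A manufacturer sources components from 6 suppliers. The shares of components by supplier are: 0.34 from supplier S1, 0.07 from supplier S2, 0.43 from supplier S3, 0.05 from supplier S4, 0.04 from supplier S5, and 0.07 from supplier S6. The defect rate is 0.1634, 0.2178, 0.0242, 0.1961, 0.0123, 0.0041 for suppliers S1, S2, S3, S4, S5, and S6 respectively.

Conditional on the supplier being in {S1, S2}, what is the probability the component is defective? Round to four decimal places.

0.1727

Let S = {S1, S2}.
P(S) = 0.34 + 0.07 = 0.41.
P(D ∩ S) = 0.1634·0.34 + 0.2178·0.07 = 0.055556 + 0.015246 = 0.070802.
P(D | S) = 0.070802 / 0.41 = 0.172688…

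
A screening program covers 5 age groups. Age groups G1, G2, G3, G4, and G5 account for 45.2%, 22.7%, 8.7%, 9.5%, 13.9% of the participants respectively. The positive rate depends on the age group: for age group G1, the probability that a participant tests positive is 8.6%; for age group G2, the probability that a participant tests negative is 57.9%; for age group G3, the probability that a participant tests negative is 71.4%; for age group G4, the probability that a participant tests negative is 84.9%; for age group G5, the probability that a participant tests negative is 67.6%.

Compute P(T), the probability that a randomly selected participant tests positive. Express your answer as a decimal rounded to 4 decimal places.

0.2187

P(T|G2) = 1 − 0.579 = 0.421.
P(T|G3) = 1 − 0.714 = 0.286.
P(T|G4) = 1 − 0.849 = 0.151.
P(T|G5) = 1 − 0.676 = 0.324.
P(T) = P(T|G1)·P(G1) + P(T|G2)·P(G2) + P(T|G3)·P(G3) + P(T|G4)·P(G4) + P(T|G5)·P(G5)
      = 0.086·0.452 + 0.421·0.227 + 0.286·0.087 + 0.151·0.095 + 0.324·0.139
      = 0.038872 + 0.095567 + 0.024882 + 0.014345 + 0.045036 = 0.218702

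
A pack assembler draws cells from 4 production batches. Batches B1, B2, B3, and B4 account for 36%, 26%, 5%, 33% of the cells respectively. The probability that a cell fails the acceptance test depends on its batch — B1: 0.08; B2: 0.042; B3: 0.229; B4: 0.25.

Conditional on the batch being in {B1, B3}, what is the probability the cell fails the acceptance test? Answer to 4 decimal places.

P(F|S) ≈ 0.0982

Let S = {B1, B3}.
P(S) = 0.36 + 0.05 = 0.41.
P(F ∩ S) = 0.08·0.36 + 0.229·0.05 = 0.0288 + 0.01145 = 0.04025.
P(F | S) = 0.04025 / 0.41 = 0.098171…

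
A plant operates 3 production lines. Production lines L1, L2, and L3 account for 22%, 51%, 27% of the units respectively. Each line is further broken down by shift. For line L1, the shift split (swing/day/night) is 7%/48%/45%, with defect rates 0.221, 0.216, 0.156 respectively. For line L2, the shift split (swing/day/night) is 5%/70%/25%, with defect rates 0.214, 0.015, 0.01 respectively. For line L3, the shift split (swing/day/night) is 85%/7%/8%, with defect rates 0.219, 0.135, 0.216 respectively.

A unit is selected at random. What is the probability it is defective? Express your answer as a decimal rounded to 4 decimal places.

P(D|L1) = 0.07·0.221 + 0.48·0.216 + 0.45·0.156 = 0.01547 + 0.10368 + 0.0702 = 0.18935
P(D|L2) = 0.05·0.214 + 0.7·0.015 + 0.25·0.01 = 0.0107 + 0.0105 + 0.0025 = 0.0237
P(D|L3) = 0.85·0.219 + 0.07·0.135 + 0.08·0.216 = 0.18615 + 0.00945 + 0.01728 = 0.21288
Then overall,
P(D) = 0.22·0.18935 + 0.51·0.0237 + 0.27·0.21288
      = 0.041657 + 0.012087 + 0.0574776 = 0.1112216

0.1112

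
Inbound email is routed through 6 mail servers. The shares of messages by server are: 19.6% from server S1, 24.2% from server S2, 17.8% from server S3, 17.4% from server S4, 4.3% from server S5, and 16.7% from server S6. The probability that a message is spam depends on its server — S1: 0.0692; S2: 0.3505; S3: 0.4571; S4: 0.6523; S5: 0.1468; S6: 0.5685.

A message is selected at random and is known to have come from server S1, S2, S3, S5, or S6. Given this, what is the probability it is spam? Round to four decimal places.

0.3402

Let J = {S1, S2, S3, S5, S6}.
P(J) = 0.196 + 0.242 + 0.178 + 0.043 + 0.167 = 0.826.
P(S ∩ J) = 0.0692·0.196 + 0.3505·0.242 + 0.4571·0.178 + 0.1468·0.043 + 0.5685·0.167 = 0.0135632 + 0.084821 + 0.0813638 + 0.0063124 + 0.0949395 = 0.2809999.
P(S | J) = 0.2809999 / 0.826 = 0.340194…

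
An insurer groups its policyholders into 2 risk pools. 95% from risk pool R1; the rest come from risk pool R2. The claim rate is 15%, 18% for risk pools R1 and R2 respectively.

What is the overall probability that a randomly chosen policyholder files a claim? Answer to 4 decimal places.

P(C) ≈ 0.1515

P(R2) = 1 − (0.95) = 0.05.
By the law of total probability,
P(C) = P(C|R1)·P(R1) + P(C|R2)·P(R2)
      = 0.15·0.95 + 0.18·0.05
      = 0.1425 + 0.009 = 0.1515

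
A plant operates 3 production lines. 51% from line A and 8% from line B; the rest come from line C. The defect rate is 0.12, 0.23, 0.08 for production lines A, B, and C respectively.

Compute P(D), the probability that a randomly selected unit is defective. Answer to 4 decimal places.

0.1124

P(C) = 1 − (0.51 + 0.08) = 0.41.
By the law of total probability,
P(D) = P(D|A)·P(A) + P(D|B)·P(B) + P(D|C)·P(C)
      = 0.12·0.51 + 0.23·0.08 + 0.08·0.41
      = 0.0612 + 0.0184 + 0.0328 = 0.1124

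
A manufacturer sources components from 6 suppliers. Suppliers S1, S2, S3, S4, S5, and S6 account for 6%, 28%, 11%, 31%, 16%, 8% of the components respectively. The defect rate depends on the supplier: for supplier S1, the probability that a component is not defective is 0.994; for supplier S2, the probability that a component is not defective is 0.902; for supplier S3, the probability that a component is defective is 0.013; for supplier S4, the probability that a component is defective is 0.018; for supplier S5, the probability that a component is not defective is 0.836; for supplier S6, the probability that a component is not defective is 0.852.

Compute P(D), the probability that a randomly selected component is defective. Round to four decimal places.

0.0729

P(D|S1) = 1 − 0.994 = 0.006.
P(D|S2) = 1 − 0.902 = 0.098.
P(D|S5) = 1 − 0.836 = 0.164.
P(D|S6) = 1 − 0.852 = 0.148.
P(D) = P(D|S1)·P(S1) + P(D|S2)·P(S2) + P(D|S3)·P(S3) + P(D|S4)·P(S4) + P(D|S5)·P(S5) + P(D|S6)·P(S6)
      = 0.006·0.06 + 0.098·0.28 + 0.013·0.11 + 0.018·0.31 + 0.164·0.16 + 0.148·0.08
      = 0.00036 + 0.02744 + 0.00143 + 0.00558 + 0.02624 + 0.01184 = 0.07289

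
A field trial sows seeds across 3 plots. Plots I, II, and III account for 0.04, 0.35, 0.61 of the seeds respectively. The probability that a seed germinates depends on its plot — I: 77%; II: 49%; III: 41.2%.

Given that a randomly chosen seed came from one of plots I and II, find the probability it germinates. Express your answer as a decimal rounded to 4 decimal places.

Let S = {I, II}.
P(S) = 0.04 + 0.35 = 0.39.
P(G ∩ S) = 0.77·0.04 + 0.49·0.35 = 0.0308 + 0.1715 = 0.2023.
P(G | S) = 0.2023 / 0.39 = 0.518718…

0.5187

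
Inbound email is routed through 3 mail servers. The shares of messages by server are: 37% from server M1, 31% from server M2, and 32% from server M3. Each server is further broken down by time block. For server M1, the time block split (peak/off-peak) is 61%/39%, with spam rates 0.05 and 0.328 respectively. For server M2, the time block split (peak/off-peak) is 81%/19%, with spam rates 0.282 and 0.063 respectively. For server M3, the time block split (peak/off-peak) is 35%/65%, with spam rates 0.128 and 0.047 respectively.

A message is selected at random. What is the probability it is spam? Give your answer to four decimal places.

P(S|M1) = 0.61·0.05 + 0.39·0.328 = 0.0305 + 0.12792 = 0.15842
P(S|M2) = 0.81·0.282 + 0.19·0.063 = 0.22842 + 0.01197 = 0.24039
P(S|M3) = 0.35·0.128 + 0.65·0.047 = 0.0448 + 0.03055 = 0.07535
Then overall,
P(S) = 0.37·0.15842 + 0.31·0.24039 + 0.32·0.07535
      = 0.0586154 + 0.0745209 + 0.024112 = 0.1572483

P(S) ≈ 0.1572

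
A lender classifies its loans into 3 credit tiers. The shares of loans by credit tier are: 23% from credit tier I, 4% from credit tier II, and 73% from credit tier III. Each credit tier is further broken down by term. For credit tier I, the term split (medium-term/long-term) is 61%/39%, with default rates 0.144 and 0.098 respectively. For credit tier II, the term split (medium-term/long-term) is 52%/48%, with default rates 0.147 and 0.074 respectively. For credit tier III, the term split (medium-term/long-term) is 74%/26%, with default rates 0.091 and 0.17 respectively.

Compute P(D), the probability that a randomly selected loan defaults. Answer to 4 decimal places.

P(D) ≈ 0.1149

P(D|I) = 0.61·0.144 + 0.39·0.098 = 0.08784 + 0.03822 = 0.12606
P(D|II) = 0.52·0.147 + 0.48·0.074 = 0.07644 + 0.03552 = 0.11196
P(D|III) = 0.74·0.091 + 0.26·0.17 = 0.06734 + 0.0442 = 0.11154
By total probability over the outer partition,
P(D) = 0.23·0.12606 + 0.04·0.11196 + 0.73·0.11154
      = 0.0289938 + 0.0044784 + 0.0814242 = 0.1148964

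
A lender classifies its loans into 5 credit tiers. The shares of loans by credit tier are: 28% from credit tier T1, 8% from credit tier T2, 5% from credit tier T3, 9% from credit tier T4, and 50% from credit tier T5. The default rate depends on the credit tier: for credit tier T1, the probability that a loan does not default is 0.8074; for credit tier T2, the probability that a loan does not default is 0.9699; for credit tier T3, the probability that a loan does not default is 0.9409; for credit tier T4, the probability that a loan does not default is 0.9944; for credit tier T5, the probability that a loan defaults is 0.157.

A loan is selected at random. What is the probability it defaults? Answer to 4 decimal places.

P(D|T1) = 1 − 0.8074 = 0.1926.
P(D|T2) = 1 − 0.9699 = 0.0301.
P(D|T3) = 1 − 0.9409 = 0.0591.
P(D|T4) = 1 − 0.9944 = 0.0056.
P(D) = P(D|T1)·P(T1) + P(D|T2)·P(T2) + P(D|T3)·P(T3) + P(D|T4)·P(T4) + P(D|T5)·P(T5)
      = 0.1926·0.28 + 0.0301·0.08 + 0.0591·0.05 + 0.0056·0.09 + 0.157·0.5
      = 0.053928 + 0.002408 + 0.002955 + 0.000504 + 0.0785 = 0.138295

P(D) ≈ 0.1383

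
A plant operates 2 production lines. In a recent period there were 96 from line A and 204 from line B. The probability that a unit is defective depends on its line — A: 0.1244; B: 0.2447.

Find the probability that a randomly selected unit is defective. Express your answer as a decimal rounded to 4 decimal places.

0.2062

Total: 96 + 204 = 300.
P(A) = 96/300 = 0.32. P(B) = 204/300 = 0.68.
P(D) = P(D|A)·P(A) + P(D|B)·P(B)
      = 0.1244·0.32 + 0.2447·0.68
      = 0.039808 + 0.166396 = 0.206204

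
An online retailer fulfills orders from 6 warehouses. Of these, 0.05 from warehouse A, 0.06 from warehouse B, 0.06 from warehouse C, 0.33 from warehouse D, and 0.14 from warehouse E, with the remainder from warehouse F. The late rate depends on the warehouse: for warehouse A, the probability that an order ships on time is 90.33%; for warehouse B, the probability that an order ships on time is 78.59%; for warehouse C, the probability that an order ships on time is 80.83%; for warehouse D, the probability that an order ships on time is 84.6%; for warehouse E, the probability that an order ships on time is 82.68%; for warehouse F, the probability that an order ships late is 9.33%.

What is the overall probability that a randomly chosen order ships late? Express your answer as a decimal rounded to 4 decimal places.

0.1378

P(F) = 1 − (0.05 + 0.06 + 0.06 + 0.33 + 0.14) = 0.36.
P(L|A) = 1 − 0.9033 = 0.0967.
P(L|B) = 1 − 0.7859 = 0.2141.
P(L|C) = 1 − 0.8083 = 0.1917.
P(L|D) = 1 − 0.846 = 0.154.
P(L|E) = 1 − 0.8268 = 0.1732.
P(L) = P(L|A)·P(A) + P(L|B)·P(B) + P(L|C)·P(C) + P(L|D)·P(D) + P(L|E)·P(E) + P(L|F)·P(F)
      = 0.0967·0.05 + 0.2141·0.06 + 0.1917·0.06 + 0.154·0.33 + 0.1732·0.14 + 0.0933·0.36
      = 0.004835 + 0.012846 + 0.011502 + 0.05082 + 0.024248 + 0.033588 = 0.137839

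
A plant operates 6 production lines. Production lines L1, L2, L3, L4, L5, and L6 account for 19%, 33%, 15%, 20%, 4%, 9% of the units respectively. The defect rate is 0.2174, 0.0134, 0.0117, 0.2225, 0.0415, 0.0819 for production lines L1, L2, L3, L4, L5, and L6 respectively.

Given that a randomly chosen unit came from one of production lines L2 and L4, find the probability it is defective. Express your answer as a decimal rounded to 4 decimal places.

Let S = {L2, L4}.
P(S) = 0.33 + 0.2 = 0.53.
P(D ∩ S) = 0.0134·0.33 + 0.2225·0.2 = 0.004422 + 0.0445 = 0.048922.
P(D | S) = 0.048922 / 0.53 = 0.092306…

0.0923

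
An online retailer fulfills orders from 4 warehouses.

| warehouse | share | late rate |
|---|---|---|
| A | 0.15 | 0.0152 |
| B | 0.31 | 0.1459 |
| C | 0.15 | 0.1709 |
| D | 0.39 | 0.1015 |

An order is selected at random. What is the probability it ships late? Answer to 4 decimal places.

0.1127

P(L) = P(L|A)·P(A) + P(L|B)·P(B) + P(L|C)·P(C) + P(L|D)·P(D)
      = 0.0152·0.15 + 0.1459·0.31 + 0.1709·0.15 + 0.1015·0.39
      = 0.00228 + 0.045229 + 0.025635 + 0.039585 = 0.112729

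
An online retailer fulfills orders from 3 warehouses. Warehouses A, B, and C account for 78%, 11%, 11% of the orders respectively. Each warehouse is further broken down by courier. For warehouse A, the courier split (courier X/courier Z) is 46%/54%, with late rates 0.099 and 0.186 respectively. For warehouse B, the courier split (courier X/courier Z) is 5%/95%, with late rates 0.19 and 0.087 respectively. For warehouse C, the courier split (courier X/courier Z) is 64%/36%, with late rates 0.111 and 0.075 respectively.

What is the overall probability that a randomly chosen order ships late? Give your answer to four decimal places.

P(L|A) = 0.46·0.099 + 0.54·0.186 = 0.04554 + 0.10044 = 0.14598
P(L|B) = 0.05·0.19 + 0.95·0.087 = 0.0095 + 0.08265 = 0.09215
P(L|C) = 0.64·0.111 + 0.36·0.075 = 0.07104 + 0.027 = 0.09804
Then overall,
P(L) = 0.78·0.14598 + 0.11·0.09215 + 0.11·0.09804
      = 0.1138644 + 0.0101365 + 0.0107844 = 0.1347853

0.1348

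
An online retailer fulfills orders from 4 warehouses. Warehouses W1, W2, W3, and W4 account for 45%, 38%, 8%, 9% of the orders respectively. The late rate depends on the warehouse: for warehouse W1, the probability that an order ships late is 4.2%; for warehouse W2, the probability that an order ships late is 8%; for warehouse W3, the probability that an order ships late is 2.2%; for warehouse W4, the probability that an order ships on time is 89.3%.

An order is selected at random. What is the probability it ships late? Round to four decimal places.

P(L|W4) = 1 − 0.893 = 0.107.
Using total probability over the partition,
P(L) = P(L|W1)·P(W1) + P(L|W2)·P(W2) + P(L|W3)·P(W3) + P(L|W4)·P(W4)
      = 0.042·0.45 + 0.08·0.38 + 0.022·0.08 + 0.107·0.09
      = 0.0189 + 0.0304 + 0.00176 + 0.00963 = 0.06069

0.0607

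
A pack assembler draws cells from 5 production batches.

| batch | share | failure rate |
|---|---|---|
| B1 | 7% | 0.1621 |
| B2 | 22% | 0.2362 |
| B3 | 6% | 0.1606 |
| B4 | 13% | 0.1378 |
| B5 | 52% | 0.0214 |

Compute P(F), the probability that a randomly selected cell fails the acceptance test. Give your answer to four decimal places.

P(F) = P(F|B1)·P(B1) + P(F|B2)·P(B2) + P(F|B3)·P(B3) + P(F|B4)·P(B4) + P(F|B5)·P(B5)
      = 0.1621·0.07 + 0.2362·0.22 + 0.1606·0.06 + 0.1378·0.13 + 0.0214·0.52
      = 0.011347 + 0.051964 + 0.009636 + 0.017914 + 0.011128 = 0.101989

0.1020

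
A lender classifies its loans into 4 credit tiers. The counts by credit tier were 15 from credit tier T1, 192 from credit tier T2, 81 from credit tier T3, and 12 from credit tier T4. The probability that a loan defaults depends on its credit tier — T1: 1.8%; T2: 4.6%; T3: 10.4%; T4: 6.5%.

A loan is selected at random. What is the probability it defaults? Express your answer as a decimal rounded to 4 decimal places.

0.0610

Total: 15 + 192 + 81 + 12 = 300.
P(T1) = 15/300 = 0.05. P(T2) = 192/300 = 0.64. P(T3) = 81/300 = 0.27. P(T4) = 12/300 = 0.04.
P(D) = P(D|T1)·P(T1) + P(D|T2)·P(T2) + P(D|T3)·P(T3) + P(D|T4)·P(T4)
      = 0.018·0.05 + 0.046·0.64 + 0.104·0.27 + 0.065·0.04
      = 0.0009 + 0.02944 + 0.02808 + 0.0026 = 0.06102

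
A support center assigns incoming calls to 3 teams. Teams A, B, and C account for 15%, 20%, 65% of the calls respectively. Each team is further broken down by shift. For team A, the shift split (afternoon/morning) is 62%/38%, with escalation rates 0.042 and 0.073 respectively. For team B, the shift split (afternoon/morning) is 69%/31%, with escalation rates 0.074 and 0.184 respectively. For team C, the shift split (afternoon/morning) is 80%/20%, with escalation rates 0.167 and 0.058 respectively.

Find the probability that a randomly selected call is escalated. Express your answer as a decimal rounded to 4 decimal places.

P(E|A) = 0.62·0.042 + 0.38·0.073 = 0.02604 + 0.02774 = 0.05378
P(E|B) = 0.69·0.074 + 0.31·0.184 = 0.05106 + 0.05704 = 0.1081
P(E|C) = 0.8·0.167 + 0.2·0.058 = 0.1336 + 0.0116 = 0.1452
Then overall,
P(E) = 0.15·0.05378 + 0.2·0.1081 + 0.65·0.1452
      = 0.008067 + 0.02162 + 0.09438 = 0.124067

P(E) ≈ 0.1241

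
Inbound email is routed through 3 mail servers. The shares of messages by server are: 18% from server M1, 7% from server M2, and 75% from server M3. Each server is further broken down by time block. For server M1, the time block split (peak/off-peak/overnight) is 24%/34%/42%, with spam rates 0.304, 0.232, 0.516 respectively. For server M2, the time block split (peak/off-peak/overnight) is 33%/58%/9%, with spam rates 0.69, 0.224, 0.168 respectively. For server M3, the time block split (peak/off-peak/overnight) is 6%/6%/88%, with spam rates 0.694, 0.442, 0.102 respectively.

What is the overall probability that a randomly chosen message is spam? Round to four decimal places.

P(S) ≈ 0.2109

P(S|M1) = 0.24·0.304 + 0.34·0.232 + 0.42·0.516 = 0.07296 + 0.07888 + 0.21672 = 0.36856
P(S|M2) = 0.33·0.69 + 0.58·0.224 + 0.09·0.168 = 0.2277 + 0.12992 + 0.01512 = 0.37274
P(S|M3) = 0.06·0.694 + 0.06·0.442 + 0.88·0.102 = 0.04164 + 0.02652 + 0.08976 = 0.15792
Then overall,
P(S) = 0.18·0.36856 + 0.07·0.37274 + 0.75·0.15792
      = 0.0663408 + 0.0260918 + 0.11844 = 0.2108726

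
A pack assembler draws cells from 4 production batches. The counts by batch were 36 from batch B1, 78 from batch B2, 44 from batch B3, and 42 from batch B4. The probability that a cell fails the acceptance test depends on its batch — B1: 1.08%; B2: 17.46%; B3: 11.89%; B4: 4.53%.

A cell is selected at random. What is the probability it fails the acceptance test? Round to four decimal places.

Total: 36 + 78 + 44 + 42 = 200.
P(B1) = 36/200 = 0.18. P(B2) = 78/200 = 0.39. P(B3) = 44/200 = 0.22. P(B4) = 42/200 = 0.21.
P(F) = P(F|B1)·P(B1) + P(F|B2)·P(B2) + P(F|B3)·P(B3) + P(F|B4)·P(B4)
      = 0.0108·0.18 + 0.1746·0.39 + 0.1189·0.22 + 0.0453·0.21
      = 0.001944 + 0.068094 + 0.026158 + 0.009513 = 0.105709

P(F) ≈ 0.1057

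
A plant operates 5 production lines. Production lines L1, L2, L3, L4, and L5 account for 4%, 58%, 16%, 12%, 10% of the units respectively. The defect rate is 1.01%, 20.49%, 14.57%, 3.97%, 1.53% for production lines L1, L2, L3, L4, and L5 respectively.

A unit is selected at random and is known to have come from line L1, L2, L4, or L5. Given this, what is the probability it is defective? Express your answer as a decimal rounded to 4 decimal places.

P(D|S) ≈ 0.1495

Let S = {L1, L2, L4, L5}.
P(S) = 0.04 + 0.58 + 0.12 + 0.1 = 0.84.
P(D ∩ S) = 0.0101·0.04 + 0.2049·0.58 + 0.0397·0.12 + 0.0153·0.1 = 0.000404 + 0.118842 + 0.004764 + 0.00153 = 0.12554.
P(D | S) = 0.12554 / 0.84 = 0.149452…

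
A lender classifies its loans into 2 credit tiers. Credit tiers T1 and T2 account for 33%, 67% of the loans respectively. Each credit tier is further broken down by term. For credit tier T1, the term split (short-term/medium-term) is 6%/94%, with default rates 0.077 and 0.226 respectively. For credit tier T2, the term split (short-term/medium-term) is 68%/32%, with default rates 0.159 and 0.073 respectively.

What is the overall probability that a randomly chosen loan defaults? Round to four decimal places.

P(D|T1) = 0.06·0.077 + 0.94·0.226 = 0.00462 + 0.21244 = 0.21706
P(D|T2) = 0.68·0.159 + 0.32·0.073 = 0.10812 + 0.02336 = 0.13148
By total probability over the outer partition,
P(D) = 0.33·0.21706 + 0.67·0.13148
      = 0.0716298 + 0.0880916 = 0.1597214

P(D) ≈ 0.1597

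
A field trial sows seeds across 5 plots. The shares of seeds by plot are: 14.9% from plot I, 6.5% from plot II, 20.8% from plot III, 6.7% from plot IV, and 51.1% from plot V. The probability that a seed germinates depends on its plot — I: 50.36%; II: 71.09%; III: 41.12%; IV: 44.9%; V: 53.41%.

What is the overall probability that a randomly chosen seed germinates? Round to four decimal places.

P(G) ≈ 0.5098

By the law of total probability,
P(G) = P(G|I)·P(I) + P(G|II)·P(II) + P(G|III)·P(III) + P(G|IV)·P(IV) + P(G|V)·P(V)
      = 0.5036·0.149 + 0.7109·0.065 + 0.4112·0.208 + 0.449·0.067 + 0.5341·0.511
      = 0.0750364 + 0.0462085 + 0.0855296 + 0.030083 + 0.2729251 = 0.5097826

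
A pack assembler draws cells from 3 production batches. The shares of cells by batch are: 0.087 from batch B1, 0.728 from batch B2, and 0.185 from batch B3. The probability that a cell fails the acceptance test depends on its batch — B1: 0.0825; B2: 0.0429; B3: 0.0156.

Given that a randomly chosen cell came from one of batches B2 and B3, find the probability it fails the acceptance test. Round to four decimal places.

Let S = {B2, B3}.
P(S) = 0.728 + 0.185 = 0.913.
P(F ∩ S) = 0.0429·0.728 + 0.0156·0.185 = 0.0312312 + 0.002886 = 0.0341172.
P(F | S) = 0.0341172 / 0.913 = 0.037368…

P(F|S) ≈ 0.0374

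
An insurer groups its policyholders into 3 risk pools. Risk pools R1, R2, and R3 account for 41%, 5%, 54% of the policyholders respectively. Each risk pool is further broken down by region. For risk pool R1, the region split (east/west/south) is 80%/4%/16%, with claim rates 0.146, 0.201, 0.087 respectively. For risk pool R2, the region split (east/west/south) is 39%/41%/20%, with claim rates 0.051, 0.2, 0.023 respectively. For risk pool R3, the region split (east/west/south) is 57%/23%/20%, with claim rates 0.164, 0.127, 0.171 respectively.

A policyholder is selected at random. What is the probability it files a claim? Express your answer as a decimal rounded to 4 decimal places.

0.1469

P(C|R1) = 0.8·0.146 + 0.04·0.201 + 0.16·0.087 = 0.1168 + 0.00804 + 0.01392 = 0.13876
P(C|R2) = 0.39·0.051 + 0.41·0.2 + 0.2·0.023 = 0.01989 + 0.082 + 0.0046 = 0.10649
P(C|R3) = 0.57·0.164 + 0.23·0.127 + 0.2·0.171 = 0.09348 + 0.02921 + 0.0342 = 0.15689
By total probability over the outer partition,
P(C) = 0.41·0.13876 + 0.05·0.10649 + 0.54·0.15689
      = 0.0568916 + 0.0053245 + 0.0847206 = 0.1469367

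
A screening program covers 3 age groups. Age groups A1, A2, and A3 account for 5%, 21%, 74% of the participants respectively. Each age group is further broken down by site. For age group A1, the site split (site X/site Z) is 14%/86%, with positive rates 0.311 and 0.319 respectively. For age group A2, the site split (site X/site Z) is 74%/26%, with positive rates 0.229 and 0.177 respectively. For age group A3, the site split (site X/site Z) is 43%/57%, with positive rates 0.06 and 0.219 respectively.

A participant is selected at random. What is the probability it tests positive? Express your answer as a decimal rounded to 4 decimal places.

P(T|A1) = 0.14·0.311 + 0.86·0.319 = 0.04354 + 0.27434 = 0.31788
P(T|A2) = 0.74·0.229 + 0.26·0.177 = 0.16946 + 0.04602 = 0.21548
P(T|A3) = 0.43·0.06 + 0.57·0.219 = 0.0258 + 0.12483 = 0.15063
Then overall,
P(T) = 0.05·0.31788 + 0.21·0.21548 + 0.74·0.15063
      = 0.015894 + 0.0452508 + 0.1114662 = 0.172611

0.1726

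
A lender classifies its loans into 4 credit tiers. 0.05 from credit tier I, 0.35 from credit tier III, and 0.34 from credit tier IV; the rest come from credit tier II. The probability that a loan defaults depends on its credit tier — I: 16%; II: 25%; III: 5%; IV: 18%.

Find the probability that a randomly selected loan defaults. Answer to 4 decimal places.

P(II) = 1 − (0.05 + 0.35 + 0.34) = 0.26.
P(D) = P(D|I)·P(I) + P(D|II)·P(II) + P(D|III)·P(III) + P(D|IV)·P(IV)
      = 0.16·0.05 + 0.25·0.26 + 0.05·0.35 + 0.18·0.34
      = 0.008 + 0.065 + 0.0175 + 0.0612 = 0.1517

0.1517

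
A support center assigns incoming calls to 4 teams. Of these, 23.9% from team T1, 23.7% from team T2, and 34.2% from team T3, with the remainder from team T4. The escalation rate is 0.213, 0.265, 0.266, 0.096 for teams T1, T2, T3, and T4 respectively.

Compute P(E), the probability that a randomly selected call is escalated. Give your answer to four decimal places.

0.2222

P(T4) = 1 − (0.239 + 0.237 + 0.342) = 0.182.
Using total probability over the partition,
P(E) = P(E|T1)·P(T1) + P(E|T2)·P(T2) + P(E|T3)·P(T3) + P(E|T4)·P(T4)
      = 0.213·0.239 + 0.265·0.237 + 0.266·0.342 + 0.096·0.182
      = 0.050907 + 0.062805 + 0.090972 + 0.017472 = 0.222156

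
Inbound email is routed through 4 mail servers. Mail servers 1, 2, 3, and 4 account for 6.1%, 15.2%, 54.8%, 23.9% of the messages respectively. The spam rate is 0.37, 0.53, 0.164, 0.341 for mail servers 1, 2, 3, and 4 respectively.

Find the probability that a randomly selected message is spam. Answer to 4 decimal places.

P(S) ≈ 0.2745

By the law of total probability,
P(S) = P(S|1)·P(1) + P(S|2)·P(2) + P(S|3)·P(3) + P(S|4)·P(4)
      = 0.37·0.061 + 0.53·0.152 + 0.164·0.548 + 0.341·0.239
      = 0.02257 + 0.08056 + 0.089872 + 0.081499 = 0.274501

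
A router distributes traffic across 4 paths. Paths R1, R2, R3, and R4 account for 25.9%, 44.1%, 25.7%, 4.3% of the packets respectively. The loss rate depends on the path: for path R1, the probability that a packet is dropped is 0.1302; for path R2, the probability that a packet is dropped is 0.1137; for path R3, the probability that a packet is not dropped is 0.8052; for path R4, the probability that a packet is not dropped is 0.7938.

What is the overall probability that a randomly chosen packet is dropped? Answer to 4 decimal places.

P(L|R3) = 1 − 0.8052 = 0.1948.
P(L|R4) = 1 − 0.7938 = 0.2062.
Summing over the partition,
P(L) = P(L|R1)·P(R1) + P(L|R2)·P(R2) + P(L|R3)·P(R3) + P(L|R4)·P(R4)
      = 0.1302·0.259 + 0.1137·0.441 + 0.1948·0.257 + 0.2062·0.043
      = 0.0337218 + 0.0501417 + 0.0500636 + 0.0088666 = 0.1427937

0.1428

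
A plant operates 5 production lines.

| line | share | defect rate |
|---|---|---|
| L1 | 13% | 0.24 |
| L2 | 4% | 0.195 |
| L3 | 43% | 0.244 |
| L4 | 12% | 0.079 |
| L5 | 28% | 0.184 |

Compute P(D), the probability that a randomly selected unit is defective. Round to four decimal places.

0.2049

P(D) = P(D|L1)·P(L1) + P(D|L2)·P(L2) + P(D|L3)·P(L3) + P(D|L4)·P(L4) + P(D|L5)·P(L5)
      = 0.24·0.13 + 0.195·0.04 + 0.244·0.43 + 0.079·0.12 + 0.184·0.28
      = 0.0312 + 0.0078 + 0.10492 + 0.00948 + 0.05152 = 0.20492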